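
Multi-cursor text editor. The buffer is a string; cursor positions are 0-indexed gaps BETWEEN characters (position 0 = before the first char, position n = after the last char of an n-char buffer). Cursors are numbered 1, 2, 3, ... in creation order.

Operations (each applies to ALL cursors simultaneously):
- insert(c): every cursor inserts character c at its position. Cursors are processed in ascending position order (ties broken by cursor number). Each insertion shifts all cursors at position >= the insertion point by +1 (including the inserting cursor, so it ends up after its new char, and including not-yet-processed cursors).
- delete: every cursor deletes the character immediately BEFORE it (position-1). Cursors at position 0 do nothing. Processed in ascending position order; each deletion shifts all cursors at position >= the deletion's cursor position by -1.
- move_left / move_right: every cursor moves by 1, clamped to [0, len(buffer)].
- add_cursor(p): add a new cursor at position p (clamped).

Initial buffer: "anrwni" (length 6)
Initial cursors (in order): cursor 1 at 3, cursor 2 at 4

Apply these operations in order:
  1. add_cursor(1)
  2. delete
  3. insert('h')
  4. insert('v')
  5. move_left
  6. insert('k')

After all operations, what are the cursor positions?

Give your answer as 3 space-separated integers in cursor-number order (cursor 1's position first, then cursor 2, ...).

After op 1 (add_cursor(1)): buffer="anrwni" (len 6), cursors c3@1 c1@3 c2@4, authorship ......
After op 2 (delete): buffer="nni" (len 3), cursors c3@0 c1@1 c2@1, authorship ...
After op 3 (insert('h')): buffer="hnhhni" (len 6), cursors c3@1 c1@4 c2@4, authorship 3.12..
After op 4 (insert('v')): buffer="hvnhhvvni" (len 9), cursors c3@2 c1@7 c2@7, authorship 33.1212..
After op 5 (move_left): buffer="hvnhhvvni" (len 9), cursors c3@1 c1@6 c2@6, authorship 33.1212..
After op 6 (insert('k')): buffer="hkvnhhvkkvni" (len 12), cursors c3@2 c1@9 c2@9, authorship 333.121122..

Answer: 9 9 2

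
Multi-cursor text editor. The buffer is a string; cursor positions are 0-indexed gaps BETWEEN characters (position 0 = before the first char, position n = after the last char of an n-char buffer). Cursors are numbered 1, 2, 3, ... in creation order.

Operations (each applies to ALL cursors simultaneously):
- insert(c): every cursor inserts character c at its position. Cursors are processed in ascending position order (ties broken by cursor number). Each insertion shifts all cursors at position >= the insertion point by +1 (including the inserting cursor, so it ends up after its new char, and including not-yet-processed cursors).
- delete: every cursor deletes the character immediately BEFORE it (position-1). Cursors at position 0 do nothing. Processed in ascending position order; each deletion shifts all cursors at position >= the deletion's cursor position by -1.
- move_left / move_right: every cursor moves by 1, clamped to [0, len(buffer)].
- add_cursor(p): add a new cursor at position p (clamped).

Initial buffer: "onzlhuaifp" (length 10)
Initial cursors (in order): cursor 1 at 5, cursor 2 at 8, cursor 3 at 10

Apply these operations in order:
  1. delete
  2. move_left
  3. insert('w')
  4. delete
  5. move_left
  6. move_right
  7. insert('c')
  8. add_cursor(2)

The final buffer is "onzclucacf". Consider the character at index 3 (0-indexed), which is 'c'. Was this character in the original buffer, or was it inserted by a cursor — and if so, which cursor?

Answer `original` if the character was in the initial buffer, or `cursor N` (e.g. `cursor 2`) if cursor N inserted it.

After op 1 (delete): buffer="onzluaf" (len 7), cursors c1@4 c2@6 c3@7, authorship .......
After op 2 (move_left): buffer="onzluaf" (len 7), cursors c1@3 c2@5 c3@6, authorship .......
After op 3 (insert('w')): buffer="onzwluwawf" (len 10), cursors c1@4 c2@7 c3@9, authorship ...1..2.3.
After op 4 (delete): buffer="onzluaf" (len 7), cursors c1@3 c2@5 c3@6, authorship .......
After op 5 (move_left): buffer="onzluaf" (len 7), cursors c1@2 c2@4 c3@5, authorship .......
After op 6 (move_right): buffer="onzluaf" (len 7), cursors c1@3 c2@5 c3@6, authorship .......
After op 7 (insert('c')): buffer="onzclucacf" (len 10), cursors c1@4 c2@7 c3@9, authorship ...1..2.3.
After op 8 (add_cursor(2)): buffer="onzclucacf" (len 10), cursors c4@2 c1@4 c2@7 c3@9, authorship ...1..2.3.
Authorship (.=original, N=cursor N): . . . 1 . . 2 . 3 .
Index 3: author = 1

Answer: cursor 1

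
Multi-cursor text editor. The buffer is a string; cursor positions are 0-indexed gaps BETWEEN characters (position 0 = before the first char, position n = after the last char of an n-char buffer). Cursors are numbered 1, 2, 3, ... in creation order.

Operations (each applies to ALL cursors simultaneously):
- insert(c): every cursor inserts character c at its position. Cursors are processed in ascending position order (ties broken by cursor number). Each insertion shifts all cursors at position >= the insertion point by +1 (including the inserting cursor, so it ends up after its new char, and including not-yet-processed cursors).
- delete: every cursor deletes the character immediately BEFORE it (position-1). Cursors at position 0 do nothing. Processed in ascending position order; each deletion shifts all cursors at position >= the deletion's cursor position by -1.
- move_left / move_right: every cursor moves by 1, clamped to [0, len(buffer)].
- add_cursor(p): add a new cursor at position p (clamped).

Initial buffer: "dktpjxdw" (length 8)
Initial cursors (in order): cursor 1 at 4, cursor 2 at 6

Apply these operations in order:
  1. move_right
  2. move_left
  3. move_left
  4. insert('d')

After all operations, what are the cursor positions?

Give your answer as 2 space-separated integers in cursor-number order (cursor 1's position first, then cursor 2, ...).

After op 1 (move_right): buffer="dktpjxdw" (len 8), cursors c1@5 c2@7, authorship ........
After op 2 (move_left): buffer="dktpjxdw" (len 8), cursors c1@4 c2@6, authorship ........
After op 3 (move_left): buffer="dktpjxdw" (len 8), cursors c1@3 c2@5, authorship ........
After op 4 (insert('d')): buffer="dktdpjdxdw" (len 10), cursors c1@4 c2@7, authorship ...1..2...

Answer: 4 7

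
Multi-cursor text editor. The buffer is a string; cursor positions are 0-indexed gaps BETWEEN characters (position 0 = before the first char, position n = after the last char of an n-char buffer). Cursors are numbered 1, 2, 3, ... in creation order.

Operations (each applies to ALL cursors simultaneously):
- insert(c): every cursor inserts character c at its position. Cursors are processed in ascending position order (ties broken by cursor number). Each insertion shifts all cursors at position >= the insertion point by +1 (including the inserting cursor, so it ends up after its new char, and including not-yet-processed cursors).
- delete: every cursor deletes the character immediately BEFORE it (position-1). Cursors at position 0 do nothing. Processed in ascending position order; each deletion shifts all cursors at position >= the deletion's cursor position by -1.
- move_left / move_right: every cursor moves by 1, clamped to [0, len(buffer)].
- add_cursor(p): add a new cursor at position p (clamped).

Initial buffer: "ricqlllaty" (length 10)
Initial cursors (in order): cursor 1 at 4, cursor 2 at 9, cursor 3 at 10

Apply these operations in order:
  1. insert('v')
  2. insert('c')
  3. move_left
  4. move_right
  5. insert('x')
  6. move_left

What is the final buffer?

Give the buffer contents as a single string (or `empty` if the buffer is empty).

Answer: ricqvcxlllatvcxyvcx

Derivation:
After op 1 (insert('v')): buffer="ricqvlllatvyv" (len 13), cursors c1@5 c2@11 c3@13, authorship ....1.....2.3
After op 2 (insert('c')): buffer="ricqvclllatvcyvc" (len 16), cursors c1@6 c2@13 c3@16, authorship ....11.....22.33
After op 3 (move_left): buffer="ricqvclllatvcyvc" (len 16), cursors c1@5 c2@12 c3@15, authorship ....11.....22.33
After op 4 (move_right): buffer="ricqvclllatvcyvc" (len 16), cursors c1@6 c2@13 c3@16, authorship ....11.....22.33
After op 5 (insert('x')): buffer="ricqvcxlllatvcxyvcx" (len 19), cursors c1@7 c2@15 c3@19, authorship ....111.....222.333
After op 6 (move_left): buffer="ricqvcxlllatvcxyvcx" (len 19), cursors c1@6 c2@14 c3@18, authorship ....111.....222.333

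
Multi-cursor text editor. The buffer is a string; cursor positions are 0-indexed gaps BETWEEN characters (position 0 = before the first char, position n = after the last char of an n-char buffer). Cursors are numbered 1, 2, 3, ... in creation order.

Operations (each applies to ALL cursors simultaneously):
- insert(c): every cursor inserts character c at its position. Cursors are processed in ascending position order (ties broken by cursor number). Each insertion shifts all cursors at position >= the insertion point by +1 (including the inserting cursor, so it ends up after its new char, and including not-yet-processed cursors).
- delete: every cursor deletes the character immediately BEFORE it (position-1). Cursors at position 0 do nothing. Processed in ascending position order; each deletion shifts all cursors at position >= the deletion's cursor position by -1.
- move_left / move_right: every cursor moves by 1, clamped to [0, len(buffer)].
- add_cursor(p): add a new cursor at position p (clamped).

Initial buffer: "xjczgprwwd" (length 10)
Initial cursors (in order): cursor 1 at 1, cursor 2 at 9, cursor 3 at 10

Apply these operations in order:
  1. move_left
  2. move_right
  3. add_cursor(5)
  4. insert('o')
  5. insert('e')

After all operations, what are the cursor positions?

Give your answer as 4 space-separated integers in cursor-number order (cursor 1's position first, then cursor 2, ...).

Answer: 3 15 18 9

Derivation:
After op 1 (move_left): buffer="xjczgprwwd" (len 10), cursors c1@0 c2@8 c3@9, authorship ..........
After op 2 (move_right): buffer="xjczgprwwd" (len 10), cursors c1@1 c2@9 c3@10, authorship ..........
After op 3 (add_cursor(5)): buffer="xjczgprwwd" (len 10), cursors c1@1 c4@5 c2@9 c3@10, authorship ..........
After op 4 (insert('o')): buffer="xojczgoprwwodo" (len 14), cursors c1@2 c4@7 c2@12 c3@14, authorship .1....4....2.3
After op 5 (insert('e')): buffer="xoejczgoeprwwoedoe" (len 18), cursors c1@3 c4@9 c2@15 c3@18, authorship .11....44....22.33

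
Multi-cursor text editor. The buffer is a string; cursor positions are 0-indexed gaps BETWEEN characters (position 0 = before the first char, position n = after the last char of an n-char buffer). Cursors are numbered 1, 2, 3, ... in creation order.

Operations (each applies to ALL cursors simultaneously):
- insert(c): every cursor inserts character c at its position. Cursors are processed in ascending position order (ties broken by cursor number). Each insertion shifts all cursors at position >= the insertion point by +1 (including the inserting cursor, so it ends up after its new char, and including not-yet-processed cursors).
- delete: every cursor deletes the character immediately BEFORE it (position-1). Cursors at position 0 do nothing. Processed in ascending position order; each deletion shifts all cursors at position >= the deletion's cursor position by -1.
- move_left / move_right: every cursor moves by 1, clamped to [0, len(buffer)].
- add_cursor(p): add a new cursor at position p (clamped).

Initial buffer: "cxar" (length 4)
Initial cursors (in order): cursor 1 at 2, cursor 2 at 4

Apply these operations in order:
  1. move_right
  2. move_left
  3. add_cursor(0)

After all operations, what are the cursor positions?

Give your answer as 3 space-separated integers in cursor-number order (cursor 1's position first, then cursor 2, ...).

After op 1 (move_right): buffer="cxar" (len 4), cursors c1@3 c2@4, authorship ....
After op 2 (move_left): buffer="cxar" (len 4), cursors c1@2 c2@3, authorship ....
After op 3 (add_cursor(0)): buffer="cxar" (len 4), cursors c3@0 c1@2 c2@3, authorship ....

Answer: 2 3 0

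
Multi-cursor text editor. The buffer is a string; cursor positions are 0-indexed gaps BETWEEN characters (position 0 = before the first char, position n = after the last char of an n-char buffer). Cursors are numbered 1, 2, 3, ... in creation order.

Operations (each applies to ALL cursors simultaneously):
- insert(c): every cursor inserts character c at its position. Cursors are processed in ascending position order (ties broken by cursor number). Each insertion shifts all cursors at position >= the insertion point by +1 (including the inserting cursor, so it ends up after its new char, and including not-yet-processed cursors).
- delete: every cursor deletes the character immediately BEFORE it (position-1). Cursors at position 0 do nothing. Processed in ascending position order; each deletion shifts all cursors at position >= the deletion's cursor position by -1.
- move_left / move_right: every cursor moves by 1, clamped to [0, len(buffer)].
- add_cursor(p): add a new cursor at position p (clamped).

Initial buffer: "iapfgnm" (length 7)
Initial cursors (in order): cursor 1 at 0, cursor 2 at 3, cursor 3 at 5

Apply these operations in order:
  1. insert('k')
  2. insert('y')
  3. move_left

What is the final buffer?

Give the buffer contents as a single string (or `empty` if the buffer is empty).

After op 1 (insert('k')): buffer="kiapkfgknm" (len 10), cursors c1@1 c2@5 c3@8, authorship 1...2..3..
After op 2 (insert('y')): buffer="kyiapkyfgkynm" (len 13), cursors c1@2 c2@7 c3@11, authorship 11...22..33..
After op 3 (move_left): buffer="kyiapkyfgkynm" (len 13), cursors c1@1 c2@6 c3@10, authorship 11...22..33..

Answer: kyiapkyfgkynm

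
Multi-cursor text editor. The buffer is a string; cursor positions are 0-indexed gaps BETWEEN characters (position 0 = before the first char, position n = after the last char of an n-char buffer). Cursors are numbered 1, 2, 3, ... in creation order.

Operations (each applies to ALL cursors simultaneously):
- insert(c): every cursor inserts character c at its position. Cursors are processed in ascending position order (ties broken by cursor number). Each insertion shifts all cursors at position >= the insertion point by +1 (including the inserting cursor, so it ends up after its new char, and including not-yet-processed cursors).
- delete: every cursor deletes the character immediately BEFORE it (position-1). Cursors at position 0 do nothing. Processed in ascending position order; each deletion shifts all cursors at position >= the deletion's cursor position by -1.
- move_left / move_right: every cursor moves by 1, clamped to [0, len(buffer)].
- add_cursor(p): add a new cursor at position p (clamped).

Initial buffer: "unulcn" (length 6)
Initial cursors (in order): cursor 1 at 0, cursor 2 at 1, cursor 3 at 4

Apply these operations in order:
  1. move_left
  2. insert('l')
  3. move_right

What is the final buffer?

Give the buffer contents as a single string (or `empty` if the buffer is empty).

Answer: llunullcn

Derivation:
After op 1 (move_left): buffer="unulcn" (len 6), cursors c1@0 c2@0 c3@3, authorship ......
After op 2 (insert('l')): buffer="llunullcn" (len 9), cursors c1@2 c2@2 c3@6, authorship 12...3...
After op 3 (move_right): buffer="llunullcn" (len 9), cursors c1@3 c2@3 c3@7, authorship 12...3...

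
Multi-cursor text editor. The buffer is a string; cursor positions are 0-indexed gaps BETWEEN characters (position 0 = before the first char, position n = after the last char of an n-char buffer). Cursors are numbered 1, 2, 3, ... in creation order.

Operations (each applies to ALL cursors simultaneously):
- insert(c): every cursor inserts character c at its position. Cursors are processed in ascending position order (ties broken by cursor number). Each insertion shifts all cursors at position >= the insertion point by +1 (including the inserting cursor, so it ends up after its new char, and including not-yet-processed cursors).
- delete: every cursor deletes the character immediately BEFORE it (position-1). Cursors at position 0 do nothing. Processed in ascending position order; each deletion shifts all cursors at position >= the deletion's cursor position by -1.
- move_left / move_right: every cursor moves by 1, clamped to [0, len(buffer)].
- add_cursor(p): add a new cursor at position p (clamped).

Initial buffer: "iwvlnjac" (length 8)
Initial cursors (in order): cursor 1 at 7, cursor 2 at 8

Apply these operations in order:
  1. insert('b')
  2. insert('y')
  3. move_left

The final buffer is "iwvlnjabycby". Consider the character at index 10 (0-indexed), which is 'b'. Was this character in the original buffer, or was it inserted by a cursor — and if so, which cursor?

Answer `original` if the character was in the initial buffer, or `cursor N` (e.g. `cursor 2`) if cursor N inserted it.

Answer: cursor 2

Derivation:
After op 1 (insert('b')): buffer="iwvlnjabcb" (len 10), cursors c1@8 c2@10, authorship .......1.2
After op 2 (insert('y')): buffer="iwvlnjabycby" (len 12), cursors c1@9 c2@12, authorship .......11.22
After op 3 (move_left): buffer="iwvlnjabycby" (len 12), cursors c1@8 c2@11, authorship .......11.22
Authorship (.=original, N=cursor N): . . . . . . . 1 1 . 2 2
Index 10: author = 2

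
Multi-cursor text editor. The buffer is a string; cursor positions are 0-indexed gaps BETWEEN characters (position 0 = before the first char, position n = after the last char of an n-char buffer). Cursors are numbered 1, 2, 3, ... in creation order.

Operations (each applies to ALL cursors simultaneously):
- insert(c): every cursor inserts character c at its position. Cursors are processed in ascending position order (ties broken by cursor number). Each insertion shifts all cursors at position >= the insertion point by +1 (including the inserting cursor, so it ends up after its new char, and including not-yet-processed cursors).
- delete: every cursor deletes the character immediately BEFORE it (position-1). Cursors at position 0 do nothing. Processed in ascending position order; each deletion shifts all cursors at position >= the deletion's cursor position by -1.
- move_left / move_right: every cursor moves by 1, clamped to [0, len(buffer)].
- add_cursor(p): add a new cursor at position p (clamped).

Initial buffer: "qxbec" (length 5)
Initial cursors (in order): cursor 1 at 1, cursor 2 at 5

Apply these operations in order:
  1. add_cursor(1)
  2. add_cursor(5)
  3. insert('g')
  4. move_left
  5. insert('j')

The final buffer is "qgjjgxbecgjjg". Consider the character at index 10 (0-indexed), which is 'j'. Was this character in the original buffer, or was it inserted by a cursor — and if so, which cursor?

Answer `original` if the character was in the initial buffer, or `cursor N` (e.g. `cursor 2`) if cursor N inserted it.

Answer: cursor 2

Derivation:
After op 1 (add_cursor(1)): buffer="qxbec" (len 5), cursors c1@1 c3@1 c2@5, authorship .....
After op 2 (add_cursor(5)): buffer="qxbec" (len 5), cursors c1@1 c3@1 c2@5 c4@5, authorship .....
After op 3 (insert('g')): buffer="qggxbecgg" (len 9), cursors c1@3 c3@3 c2@9 c4@9, authorship .13....24
After op 4 (move_left): buffer="qggxbecgg" (len 9), cursors c1@2 c3@2 c2@8 c4@8, authorship .13....24
After op 5 (insert('j')): buffer="qgjjgxbecgjjg" (len 13), cursors c1@4 c3@4 c2@12 c4@12, authorship .1133....2244
Authorship (.=original, N=cursor N): . 1 1 3 3 . . . . 2 2 4 4
Index 10: author = 2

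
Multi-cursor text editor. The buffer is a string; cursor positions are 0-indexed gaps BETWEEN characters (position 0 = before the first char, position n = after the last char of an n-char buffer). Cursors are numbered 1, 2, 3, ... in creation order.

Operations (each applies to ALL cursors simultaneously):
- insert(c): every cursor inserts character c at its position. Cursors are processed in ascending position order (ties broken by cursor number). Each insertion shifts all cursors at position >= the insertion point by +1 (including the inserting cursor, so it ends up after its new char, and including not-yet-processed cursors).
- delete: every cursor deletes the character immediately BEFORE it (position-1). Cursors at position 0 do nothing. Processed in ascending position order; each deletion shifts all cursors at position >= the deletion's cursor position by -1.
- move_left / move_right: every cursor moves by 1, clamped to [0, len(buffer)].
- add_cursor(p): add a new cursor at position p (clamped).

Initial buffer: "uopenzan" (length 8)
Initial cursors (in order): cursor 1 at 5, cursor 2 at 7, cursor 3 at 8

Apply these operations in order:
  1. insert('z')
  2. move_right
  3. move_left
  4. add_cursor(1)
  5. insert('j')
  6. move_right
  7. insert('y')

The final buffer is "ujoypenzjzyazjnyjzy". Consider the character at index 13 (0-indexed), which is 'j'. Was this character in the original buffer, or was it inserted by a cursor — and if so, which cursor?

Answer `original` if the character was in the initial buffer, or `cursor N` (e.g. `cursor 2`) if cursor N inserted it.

Answer: cursor 2

Derivation:
After op 1 (insert('z')): buffer="uopenzzaznz" (len 11), cursors c1@6 c2@9 c3@11, authorship .....1..2.3
After op 2 (move_right): buffer="uopenzzaznz" (len 11), cursors c1@7 c2@10 c3@11, authorship .....1..2.3
After op 3 (move_left): buffer="uopenzzaznz" (len 11), cursors c1@6 c2@9 c3@10, authorship .....1..2.3
After op 4 (add_cursor(1)): buffer="uopenzzaznz" (len 11), cursors c4@1 c1@6 c2@9 c3@10, authorship .....1..2.3
After op 5 (insert('j')): buffer="ujopenzjzazjnjz" (len 15), cursors c4@2 c1@8 c2@12 c3@14, authorship .4....11..22.33
After op 6 (move_right): buffer="ujopenzjzazjnjz" (len 15), cursors c4@3 c1@9 c2@13 c3@15, authorship .4....11..22.33
After op 7 (insert('y')): buffer="ujoypenzjzyazjnyjzy" (len 19), cursors c4@4 c1@11 c2@16 c3@19, authorship .4.4...11.1.22.2333
Authorship (.=original, N=cursor N): . 4 . 4 . . . 1 1 . 1 . 2 2 . 2 3 3 3
Index 13: author = 2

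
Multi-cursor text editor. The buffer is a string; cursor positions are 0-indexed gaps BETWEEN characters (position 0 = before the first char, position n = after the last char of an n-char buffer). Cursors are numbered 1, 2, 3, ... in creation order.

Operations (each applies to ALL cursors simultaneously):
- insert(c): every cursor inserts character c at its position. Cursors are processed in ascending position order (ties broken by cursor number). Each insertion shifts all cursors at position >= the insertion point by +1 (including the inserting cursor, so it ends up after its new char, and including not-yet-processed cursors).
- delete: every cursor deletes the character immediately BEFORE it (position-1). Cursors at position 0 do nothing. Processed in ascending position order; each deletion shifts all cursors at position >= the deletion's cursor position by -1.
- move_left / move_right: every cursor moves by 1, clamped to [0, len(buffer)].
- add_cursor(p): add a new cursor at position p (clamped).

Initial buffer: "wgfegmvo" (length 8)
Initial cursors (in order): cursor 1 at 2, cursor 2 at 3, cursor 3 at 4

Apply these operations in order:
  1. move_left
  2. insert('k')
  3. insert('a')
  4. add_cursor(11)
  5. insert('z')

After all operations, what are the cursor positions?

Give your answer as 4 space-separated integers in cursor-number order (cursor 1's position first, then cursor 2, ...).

Answer: 4 8 12 15

Derivation:
After op 1 (move_left): buffer="wgfegmvo" (len 8), cursors c1@1 c2@2 c3@3, authorship ........
After op 2 (insert('k')): buffer="wkgkfkegmvo" (len 11), cursors c1@2 c2@4 c3@6, authorship .1.2.3.....
After op 3 (insert('a')): buffer="wkagkafkaegmvo" (len 14), cursors c1@3 c2@6 c3@9, authorship .11.22.33.....
After op 4 (add_cursor(11)): buffer="wkagkafkaegmvo" (len 14), cursors c1@3 c2@6 c3@9 c4@11, authorship .11.22.33.....
After op 5 (insert('z')): buffer="wkazgkazfkazegzmvo" (len 18), cursors c1@4 c2@8 c3@12 c4@15, authorship .111.222.333..4...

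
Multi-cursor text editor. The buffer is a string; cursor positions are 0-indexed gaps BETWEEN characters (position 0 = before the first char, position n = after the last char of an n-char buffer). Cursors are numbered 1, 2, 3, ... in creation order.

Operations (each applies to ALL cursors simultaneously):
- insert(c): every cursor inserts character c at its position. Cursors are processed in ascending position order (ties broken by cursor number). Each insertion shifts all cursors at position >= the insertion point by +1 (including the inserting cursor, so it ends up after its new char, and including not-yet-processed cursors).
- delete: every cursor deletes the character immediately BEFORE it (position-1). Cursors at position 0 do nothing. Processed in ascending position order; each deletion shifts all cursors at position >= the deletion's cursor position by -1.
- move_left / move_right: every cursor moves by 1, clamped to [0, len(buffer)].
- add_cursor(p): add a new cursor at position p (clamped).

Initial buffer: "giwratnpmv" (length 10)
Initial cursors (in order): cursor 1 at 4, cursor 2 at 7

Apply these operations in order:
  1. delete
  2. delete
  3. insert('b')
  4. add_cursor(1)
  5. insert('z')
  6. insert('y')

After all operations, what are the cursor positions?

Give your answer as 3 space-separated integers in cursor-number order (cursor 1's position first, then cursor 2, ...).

After op 1 (delete): buffer="giwatpmv" (len 8), cursors c1@3 c2@5, authorship ........
After op 2 (delete): buffer="giapmv" (len 6), cursors c1@2 c2@3, authorship ......
After op 3 (insert('b')): buffer="gibabpmv" (len 8), cursors c1@3 c2@5, authorship ..1.2...
After op 4 (add_cursor(1)): buffer="gibabpmv" (len 8), cursors c3@1 c1@3 c2@5, authorship ..1.2...
After op 5 (insert('z')): buffer="gzibzabzpmv" (len 11), cursors c3@2 c1@5 c2@8, authorship .3.11.22...
After op 6 (insert('y')): buffer="gzyibzyabzypmv" (len 14), cursors c3@3 c1@7 c2@11, authorship .33.111.222...

Answer: 7 11 3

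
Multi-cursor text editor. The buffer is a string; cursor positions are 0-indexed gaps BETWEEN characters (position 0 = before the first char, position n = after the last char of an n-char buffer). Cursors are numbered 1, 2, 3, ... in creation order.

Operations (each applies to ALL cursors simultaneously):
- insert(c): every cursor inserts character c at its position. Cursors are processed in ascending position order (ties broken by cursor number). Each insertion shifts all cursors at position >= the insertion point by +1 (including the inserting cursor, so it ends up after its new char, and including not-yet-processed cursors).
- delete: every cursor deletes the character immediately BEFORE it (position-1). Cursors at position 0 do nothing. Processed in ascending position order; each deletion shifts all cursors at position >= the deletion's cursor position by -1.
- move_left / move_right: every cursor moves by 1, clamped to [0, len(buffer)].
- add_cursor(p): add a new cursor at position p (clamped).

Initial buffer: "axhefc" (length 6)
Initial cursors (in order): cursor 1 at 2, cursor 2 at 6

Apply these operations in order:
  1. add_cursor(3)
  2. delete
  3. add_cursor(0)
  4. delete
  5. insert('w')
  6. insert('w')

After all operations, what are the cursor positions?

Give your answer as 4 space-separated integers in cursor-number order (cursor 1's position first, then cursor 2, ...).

Answer: 6 9 6 6

Derivation:
After op 1 (add_cursor(3)): buffer="axhefc" (len 6), cursors c1@2 c3@3 c2@6, authorship ......
After op 2 (delete): buffer="aef" (len 3), cursors c1@1 c3@1 c2@3, authorship ...
After op 3 (add_cursor(0)): buffer="aef" (len 3), cursors c4@0 c1@1 c3@1 c2@3, authorship ...
After op 4 (delete): buffer="e" (len 1), cursors c1@0 c3@0 c4@0 c2@1, authorship .
After op 5 (insert('w')): buffer="wwwew" (len 5), cursors c1@3 c3@3 c4@3 c2@5, authorship 134.2
After op 6 (insert('w')): buffer="wwwwwweww" (len 9), cursors c1@6 c3@6 c4@6 c2@9, authorship 134134.22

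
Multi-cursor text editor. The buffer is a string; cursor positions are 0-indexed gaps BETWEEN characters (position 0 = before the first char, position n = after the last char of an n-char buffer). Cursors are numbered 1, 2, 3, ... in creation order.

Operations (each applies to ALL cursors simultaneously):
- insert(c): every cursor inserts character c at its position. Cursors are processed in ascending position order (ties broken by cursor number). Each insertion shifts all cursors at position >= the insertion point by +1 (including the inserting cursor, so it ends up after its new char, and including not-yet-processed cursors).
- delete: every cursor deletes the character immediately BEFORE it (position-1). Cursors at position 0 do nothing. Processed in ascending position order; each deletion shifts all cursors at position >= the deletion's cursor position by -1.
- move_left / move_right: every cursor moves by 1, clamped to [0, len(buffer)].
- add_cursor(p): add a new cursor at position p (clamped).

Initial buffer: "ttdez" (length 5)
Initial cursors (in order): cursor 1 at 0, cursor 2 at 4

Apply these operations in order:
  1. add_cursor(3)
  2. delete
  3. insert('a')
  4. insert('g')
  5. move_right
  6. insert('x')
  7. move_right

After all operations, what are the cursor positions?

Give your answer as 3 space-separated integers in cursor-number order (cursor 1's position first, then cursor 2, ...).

Answer: 5 12 12

Derivation:
After op 1 (add_cursor(3)): buffer="ttdez" (len 5), cursors c1@0 c3@3 c2@4, authorship .....
After op 2 (delete): buffer="ttz" (len 3), cursors c1@0 c2@2 c3@2, authorship ...
After op 3 (insert('a')): buffer="attaaz" (len 6), cursors c1@1 c2@5 c3@5, authorship 1..23.
After op 4 (insert('g')): buffer="agttaaggz" (len 9), cursors c1@2 c2@8 c3@8, authorship 11..2323.
After op 5 (move_right): buffer="agttaaggz" (len 9), cursors c1@3 c2@9 c3@9, authorship 11..2323.
After op 6 (insert('x')): buffer="agtxtaaggzxx" (len 12), cursors c1@4 c2@12 c3@12, authorship 11.1.2323.23
After op 7 (move_right): buffer="agtxtaaggzxx" (len 12), cursors c1@5 c2@12 c3@12, authorship 11.1.2323.23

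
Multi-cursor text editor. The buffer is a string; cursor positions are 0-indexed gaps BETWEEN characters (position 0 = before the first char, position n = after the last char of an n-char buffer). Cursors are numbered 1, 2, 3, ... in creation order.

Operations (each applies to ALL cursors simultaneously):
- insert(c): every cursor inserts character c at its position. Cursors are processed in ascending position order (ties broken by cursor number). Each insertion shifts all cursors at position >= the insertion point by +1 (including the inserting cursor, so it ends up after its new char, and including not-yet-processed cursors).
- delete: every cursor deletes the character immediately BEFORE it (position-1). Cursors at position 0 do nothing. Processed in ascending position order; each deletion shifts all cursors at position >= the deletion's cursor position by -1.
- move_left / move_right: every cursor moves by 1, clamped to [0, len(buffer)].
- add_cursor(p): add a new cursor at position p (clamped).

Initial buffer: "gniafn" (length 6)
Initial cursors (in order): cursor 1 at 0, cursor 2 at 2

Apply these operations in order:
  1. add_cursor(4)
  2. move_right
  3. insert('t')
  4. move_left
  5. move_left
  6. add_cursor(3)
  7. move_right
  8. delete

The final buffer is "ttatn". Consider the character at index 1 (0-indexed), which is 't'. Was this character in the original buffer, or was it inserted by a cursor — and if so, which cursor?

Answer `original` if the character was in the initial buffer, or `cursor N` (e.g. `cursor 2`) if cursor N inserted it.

Answer: cursor 2

Derivation:
After op 1 (add_cursor(4)): buffer="gniafn" (len 6), cursors c1@0 c2@2 c3@4, authorship ......
After op 2 (move_right): buffer="gniafn" (len 6), cursors c1@1 c2@3 c3@5, authorship ......
After op 3 (insert('t')): buffer="gtnitaftn" (len 9), cursors c1@2 c2@5 c3@8, authorship .1..2..3.
After op 4 (move_left): buffer="gtnitaftn" (len 9), cursors c1@1 c2@4 c3@7, authorship .1..2..3.
After op 5 (move_left): buffer="gtnitaftn" (len 9), cursors c1@0 c2@3 c3@6, authorship .1..2..3.
After op 6 (add_cursor(3)): buffer="gtnitaftn" (len 9), cursors c1@0 c2@3 c4@3 c3@6, authorship .1..2..3.
After op 7 (move_right): buffer="gtnitaftn" (len 9), cursors c1@1 c2@4 c4@4 c3@7, authorship .1..2..3.
After op 8 (delete): buffer="ttatn" (len 5), cursors c1@0 c2@1 c4@1 c3@3, authorship 12.3.
Authorship (.=original, N=cursor N): 1 2 . 3 .
Index 1: author = 2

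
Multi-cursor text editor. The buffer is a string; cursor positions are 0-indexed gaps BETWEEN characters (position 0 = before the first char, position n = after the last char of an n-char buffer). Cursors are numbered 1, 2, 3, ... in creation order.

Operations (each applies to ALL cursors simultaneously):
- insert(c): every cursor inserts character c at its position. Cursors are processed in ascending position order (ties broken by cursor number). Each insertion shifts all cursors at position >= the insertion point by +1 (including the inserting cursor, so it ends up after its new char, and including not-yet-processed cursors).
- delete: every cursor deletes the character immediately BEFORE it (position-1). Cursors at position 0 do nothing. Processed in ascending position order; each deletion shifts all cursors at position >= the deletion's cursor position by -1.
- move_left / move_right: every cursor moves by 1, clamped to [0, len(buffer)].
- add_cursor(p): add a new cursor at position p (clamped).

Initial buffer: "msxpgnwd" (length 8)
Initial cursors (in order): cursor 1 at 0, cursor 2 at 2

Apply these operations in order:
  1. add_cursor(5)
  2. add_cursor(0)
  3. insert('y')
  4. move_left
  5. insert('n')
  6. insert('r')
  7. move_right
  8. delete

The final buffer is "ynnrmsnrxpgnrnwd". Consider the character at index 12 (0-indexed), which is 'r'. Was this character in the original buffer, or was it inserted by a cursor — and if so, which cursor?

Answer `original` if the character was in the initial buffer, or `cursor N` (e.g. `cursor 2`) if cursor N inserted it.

After op 1 (add_cursor(5)): buffer="msxpgnwd" (len 8), cursors c1@0 c2@2 c3@5, authorship ........
After op 2 (add_cursor(0)): buffer="msxpgnwd" (len 8), cursors c1@0 c4@0 c2@2 c3@5, authorship ........
After op 3 (insert('y')): buffer="yymsyxpgynwd" (len 12), cursors c1@2 c4@2 c2@5 c3@9, authorship 14..2...3...
After op 4 (move_left): buffer="yymsyxpgynwd" (len 12), cursors c1@1 c4@1 c2@4 c3@8, authorship 14..2...3...
After op 5 (insert('n')): buffer="ynnymsnyxpgnynwd" (len 16), cursors c1@3 c4@3 c2@7 c3@12, authorship 1144..22...33...
After op 6 (insert('r')): buffer="ynnrrymsnryxpgnrynwd" (len 20), cursors c1@5 c4@5 c2@10 c3@16, authorship 114144..222...333...
After op 7 (move_right): buffer="ynnrrymsnryxpgnrynwd" (len 20), cursors c1@6 c4@6 c2@11 c3@17, authorship 114144..222...333...
After op 8 (delete): buffer="ynnrmsnrxpgnrnwd" (len 16), cursors c1@4 c4@4 c2@8 c3@13, authorship 1141..22...33...
Authorship (.=original, N=cursor N): 1 1 4 1 . . 2 2 . . . 3 3 . . .
Index 12: author = 3

Answer: cursor 3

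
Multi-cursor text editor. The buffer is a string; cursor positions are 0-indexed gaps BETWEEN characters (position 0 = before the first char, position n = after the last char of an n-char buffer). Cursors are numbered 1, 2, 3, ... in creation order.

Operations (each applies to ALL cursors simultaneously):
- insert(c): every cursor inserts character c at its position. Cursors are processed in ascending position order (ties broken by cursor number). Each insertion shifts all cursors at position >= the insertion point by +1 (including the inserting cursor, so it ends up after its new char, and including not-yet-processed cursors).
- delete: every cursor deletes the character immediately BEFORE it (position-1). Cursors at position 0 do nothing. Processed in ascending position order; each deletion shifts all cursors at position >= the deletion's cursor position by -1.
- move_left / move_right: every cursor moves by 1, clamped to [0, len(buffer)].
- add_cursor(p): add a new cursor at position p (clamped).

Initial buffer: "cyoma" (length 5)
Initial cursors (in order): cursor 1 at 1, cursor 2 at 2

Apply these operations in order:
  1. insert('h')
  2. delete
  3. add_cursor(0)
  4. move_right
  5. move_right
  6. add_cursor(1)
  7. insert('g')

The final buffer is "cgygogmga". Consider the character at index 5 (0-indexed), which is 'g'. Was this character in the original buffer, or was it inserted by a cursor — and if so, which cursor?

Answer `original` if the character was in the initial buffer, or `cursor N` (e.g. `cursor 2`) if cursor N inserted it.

After op 1 (insert('h')): buffer="chyhoma" (len 7), cursors c1@2 c2@4, authorship .1.2...
After op 2 (delete): buffer="cyoma" (len 5), cursors c1@1 c2@2, authorship .....
After op 3 (add_cursor(0)): buffer="cyoma" (len 5), cursors c3@0 c1@1 c2@2, authorship .....
After op 4 (move_right): buffer="cyoma" (len 5), cursors c3@1 c1@2 c2@3, authorship .....
After op 5 (move_right): buffer="cyoma" (len 5), cursors c3@2 c1@3 c2@4, authorship .....
After op 6 (add_cursor(1)): buffer="cyoma" (len 5), cursors c4@1 c3@2 c1@3 c2@4, authorship .....
After op 7 (insert('g')): buffer="cgygogmga" (len 9), cursors c4@2 c3@4 c1@6 c2@8, authorship .4.3.1.2.
Authorship (.=original, N=cursor N): . 4 . 3 . 1 . 2 .
Index 5: author = 1

Answer: cursor 1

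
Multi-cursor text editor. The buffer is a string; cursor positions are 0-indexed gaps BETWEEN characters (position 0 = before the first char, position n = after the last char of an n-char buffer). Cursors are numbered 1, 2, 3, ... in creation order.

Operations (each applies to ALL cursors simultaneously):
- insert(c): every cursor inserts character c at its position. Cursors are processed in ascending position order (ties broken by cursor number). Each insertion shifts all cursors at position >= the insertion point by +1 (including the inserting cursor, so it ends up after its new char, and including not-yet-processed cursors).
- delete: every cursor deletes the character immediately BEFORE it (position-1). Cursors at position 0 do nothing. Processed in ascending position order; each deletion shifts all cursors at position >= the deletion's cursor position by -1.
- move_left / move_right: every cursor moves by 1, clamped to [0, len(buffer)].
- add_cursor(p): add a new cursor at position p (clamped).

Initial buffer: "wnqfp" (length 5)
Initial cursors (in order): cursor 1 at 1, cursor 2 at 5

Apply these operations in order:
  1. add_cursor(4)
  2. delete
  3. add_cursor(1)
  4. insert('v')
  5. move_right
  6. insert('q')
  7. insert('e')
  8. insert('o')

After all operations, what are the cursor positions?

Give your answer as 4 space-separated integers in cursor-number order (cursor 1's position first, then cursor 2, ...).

Answer: 5 18 18 10

Derivation:
After op 1 (add_cursor(4)): buffer="wnqfp" (len 5), cursors c1@1 c3@4 c2@5, authorship .....
After op 2 (delete): buffer="nq" (len 2), cursors c1@0 c2@2 c3@2, authorship ..
After op 3 (add_cursor(1)): buffer="nq" (len 2), cursors c1@0 c4@1 c2@2 c3@2, authorship ..
After op 4 (insert('v')): buffer="vnvqvv" (len 6), cursors c1@1 c4@3 c2@6 c3@6, authorship 1.4.23
After op 5 (move_right): buffer="vnvqvv" (len 6), cursors c1@2 c4@4 c2@6 c3@6, authorship 1.4.23
After op 6 (insert('q')): buffer="vnqvqqvvqq" (len 10), cursors c1@3 c4@6 c2@10 c3@10, authorship 1.14.42323
After op 7 (insert('e')): buffer="vnqevqqevvqqee" (len 14), cursors c1@4 c4@8 c2@14 c3@14, authorship 1.114.44232323
After op 8 (insert('o')): buffer="vnqeovqqeovvqqeeoo" (len 18), cursors c1@5 c4@10 c2@18 c3@18, authorship 1.1114.44423232323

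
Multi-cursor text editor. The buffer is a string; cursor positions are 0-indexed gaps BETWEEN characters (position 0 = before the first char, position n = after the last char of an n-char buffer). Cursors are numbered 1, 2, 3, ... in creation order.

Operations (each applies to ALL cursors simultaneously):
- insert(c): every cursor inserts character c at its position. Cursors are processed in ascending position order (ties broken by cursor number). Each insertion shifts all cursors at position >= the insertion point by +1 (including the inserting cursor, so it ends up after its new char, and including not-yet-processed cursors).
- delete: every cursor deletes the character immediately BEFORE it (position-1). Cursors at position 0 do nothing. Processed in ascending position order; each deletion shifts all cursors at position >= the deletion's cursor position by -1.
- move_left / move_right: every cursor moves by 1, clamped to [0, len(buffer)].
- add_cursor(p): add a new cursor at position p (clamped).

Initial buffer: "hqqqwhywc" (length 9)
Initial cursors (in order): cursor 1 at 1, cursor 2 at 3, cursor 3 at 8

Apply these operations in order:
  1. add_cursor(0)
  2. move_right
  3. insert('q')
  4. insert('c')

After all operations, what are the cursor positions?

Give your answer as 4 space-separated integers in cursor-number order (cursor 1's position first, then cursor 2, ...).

After op 1 (add_cursor(0)): buffer="hqqqwhywc" (len 9), cursors c4@0 c1@1 c2@3 c3@8, authorship .........
After op 2 (move_right): buffer="hqqqwhywc" (len 9), cursors c4@1 c1@2 c2@4 c3@9, authorship .........
After op 3 (insert('q')): buffer="hqqqqqqwhywcq" (len 13), cursors c4@2 c1@4 c2@7 c3@13, authorship .4.1..2.....3
After op 4 (insert('c')): buffer="hqcqqcqqqcwhywcqc" (len 17), cursors c4@3 c1@6 c2@10 c3@17, authorship .44.11..22.....33

Answer: 6 10 17 3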